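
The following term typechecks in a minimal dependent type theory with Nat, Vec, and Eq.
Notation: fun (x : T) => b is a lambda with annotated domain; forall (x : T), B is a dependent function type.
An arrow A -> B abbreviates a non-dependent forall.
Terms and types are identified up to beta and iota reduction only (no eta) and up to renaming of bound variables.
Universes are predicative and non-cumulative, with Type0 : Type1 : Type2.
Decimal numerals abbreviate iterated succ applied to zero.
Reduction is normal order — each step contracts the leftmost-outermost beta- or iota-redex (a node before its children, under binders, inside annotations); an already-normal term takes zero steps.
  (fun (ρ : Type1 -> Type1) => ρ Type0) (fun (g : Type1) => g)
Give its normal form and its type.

resulting normal form:
  Type0
type:
  Type1
observation: 2 normal-order steps separate the term from its normal form.


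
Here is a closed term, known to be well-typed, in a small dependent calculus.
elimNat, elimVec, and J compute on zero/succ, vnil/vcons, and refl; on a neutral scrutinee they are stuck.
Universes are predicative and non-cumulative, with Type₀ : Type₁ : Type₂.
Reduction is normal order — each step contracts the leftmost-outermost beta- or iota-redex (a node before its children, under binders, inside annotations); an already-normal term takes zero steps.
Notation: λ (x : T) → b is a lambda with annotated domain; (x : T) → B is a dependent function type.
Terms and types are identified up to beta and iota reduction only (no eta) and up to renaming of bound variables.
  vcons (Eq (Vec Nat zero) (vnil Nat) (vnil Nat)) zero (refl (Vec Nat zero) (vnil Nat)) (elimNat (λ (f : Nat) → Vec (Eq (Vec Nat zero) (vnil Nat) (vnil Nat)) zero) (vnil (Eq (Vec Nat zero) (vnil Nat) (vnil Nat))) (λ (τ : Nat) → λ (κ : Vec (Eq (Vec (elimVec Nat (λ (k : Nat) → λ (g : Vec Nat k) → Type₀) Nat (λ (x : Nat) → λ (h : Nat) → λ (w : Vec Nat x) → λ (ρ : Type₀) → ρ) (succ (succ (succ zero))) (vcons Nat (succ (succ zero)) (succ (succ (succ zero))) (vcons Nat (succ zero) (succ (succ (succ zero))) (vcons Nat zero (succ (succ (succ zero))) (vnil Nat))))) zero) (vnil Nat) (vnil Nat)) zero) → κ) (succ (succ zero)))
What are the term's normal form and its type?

normal form:
  vcons (Eq (Vec Nat zero) (vnil Nat) (vnil Nat)) zero (refl (Vec Nat zero) (vnil Nat)) (vnil (Eq (Vec Nat zero) (vnil Nat) (vnil Nat)))
the term's type:
  Vec (Eq (Vec Nat zero) (vnil Nat) (vnil Nat)) (succ zero)
observation: the first redex contracted is an elimNat iota-redex; the normal form is reached in 7 normal-order steps.


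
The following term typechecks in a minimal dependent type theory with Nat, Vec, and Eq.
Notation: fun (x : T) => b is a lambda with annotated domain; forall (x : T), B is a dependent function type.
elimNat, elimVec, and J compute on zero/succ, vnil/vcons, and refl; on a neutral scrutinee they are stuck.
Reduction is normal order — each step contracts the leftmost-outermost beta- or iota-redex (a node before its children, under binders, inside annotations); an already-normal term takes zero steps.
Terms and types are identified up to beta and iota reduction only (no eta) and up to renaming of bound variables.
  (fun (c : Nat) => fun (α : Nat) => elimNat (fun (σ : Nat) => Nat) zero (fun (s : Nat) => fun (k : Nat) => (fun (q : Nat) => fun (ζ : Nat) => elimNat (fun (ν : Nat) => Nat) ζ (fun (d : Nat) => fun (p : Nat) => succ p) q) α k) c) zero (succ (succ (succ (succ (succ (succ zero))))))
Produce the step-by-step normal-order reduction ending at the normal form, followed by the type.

normal-order reduction:
  (fun (c : Nat) => fun (α : Nat) => elimNat (fun (σ : Nat) => Nat) zero (fun (s : Nat) => fun (k : Nat) => (fun (q : Nat) => fun (ζ : Nat) => elimNat (fun (ν : Nat) => Nat) ζ (fun (d : Nat) => fun (p : Nat) => succ p) q) α k) c) zero (succ (succ (succ (succ (succ (succ zero))))))
  ~> (fun (c : Nat) => elimNat (fun (α : Nat) => Nat) zero (fun (σ : Nat) => fun (s : Nat) => (fun (k : Nat) => fun (q : Nat) => elimNat (fun (ζ : Nat) => Nat) q (fun (ν : Nat) => fun (d : Nat) => succ d) k) c s) zero) (succ (succ (succ (succ (succ (succ zero))))))
  ~> elimNat (fun (c : Nat) => Nat) zero (fun (α : Nat) => fun (σ : Nat) => (fun (s : Nat) => fun (k : Nat) => elimNat (fun (q : Nat) => Nat) k (fun (ζ : Nat) => fun (ν : Nat) => succ ν) s) (succ (succ (succ (succ (succ (succ zero)))))) σ) zero
  ~> zero
inferred type:
  Nat


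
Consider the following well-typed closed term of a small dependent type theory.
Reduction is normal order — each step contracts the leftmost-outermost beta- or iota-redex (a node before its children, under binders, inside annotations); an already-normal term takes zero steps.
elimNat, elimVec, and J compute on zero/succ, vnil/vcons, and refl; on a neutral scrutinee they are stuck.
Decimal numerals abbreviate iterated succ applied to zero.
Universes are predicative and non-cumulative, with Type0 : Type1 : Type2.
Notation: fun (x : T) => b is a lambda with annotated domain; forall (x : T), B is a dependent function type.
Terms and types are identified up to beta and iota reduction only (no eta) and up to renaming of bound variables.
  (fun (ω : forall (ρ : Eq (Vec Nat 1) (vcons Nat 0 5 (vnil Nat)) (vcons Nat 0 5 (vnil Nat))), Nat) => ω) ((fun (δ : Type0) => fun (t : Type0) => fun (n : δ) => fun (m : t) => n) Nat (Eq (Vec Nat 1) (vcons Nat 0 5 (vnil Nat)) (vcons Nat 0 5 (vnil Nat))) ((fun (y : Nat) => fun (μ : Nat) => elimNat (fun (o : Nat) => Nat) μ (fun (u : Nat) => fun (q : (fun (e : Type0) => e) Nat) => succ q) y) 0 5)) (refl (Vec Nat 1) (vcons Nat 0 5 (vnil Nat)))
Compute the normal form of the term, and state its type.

normal form:
  5
inferred type:
  Nat
observation: contracting a beta-redex first, the term normalizes in 8 steps.


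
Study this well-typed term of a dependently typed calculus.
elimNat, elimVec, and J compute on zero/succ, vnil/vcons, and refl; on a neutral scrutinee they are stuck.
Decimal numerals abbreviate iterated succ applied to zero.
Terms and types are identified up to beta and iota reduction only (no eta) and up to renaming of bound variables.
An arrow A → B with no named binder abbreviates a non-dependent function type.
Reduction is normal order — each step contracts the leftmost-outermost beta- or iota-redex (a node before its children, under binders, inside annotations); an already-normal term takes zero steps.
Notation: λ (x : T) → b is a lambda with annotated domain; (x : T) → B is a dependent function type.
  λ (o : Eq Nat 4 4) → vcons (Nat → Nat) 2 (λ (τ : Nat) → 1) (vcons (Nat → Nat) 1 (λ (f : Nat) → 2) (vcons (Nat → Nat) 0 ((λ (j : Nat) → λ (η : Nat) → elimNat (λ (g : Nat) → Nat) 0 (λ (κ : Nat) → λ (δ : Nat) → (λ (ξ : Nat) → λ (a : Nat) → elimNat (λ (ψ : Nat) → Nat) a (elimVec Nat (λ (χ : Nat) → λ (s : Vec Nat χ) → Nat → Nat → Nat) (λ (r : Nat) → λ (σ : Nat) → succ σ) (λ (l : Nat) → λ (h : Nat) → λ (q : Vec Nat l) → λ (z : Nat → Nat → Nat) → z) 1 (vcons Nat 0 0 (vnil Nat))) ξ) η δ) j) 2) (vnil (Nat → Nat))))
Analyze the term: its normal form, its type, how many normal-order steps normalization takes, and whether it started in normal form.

reduced normal form:
  λ (o : Eq Nat 4 4) → vcons (Nat → Nat) 2 (λ (τ : Nat) → 1) (vcons (Nat → Nat) 1 (λ (f : Nat) → 2) (vcons (Nat → Nat) 0 (λ (j : Nat) → elimNat (λ (η : Nat) → Nat) (elimNat (λ (g : Nat) → Nat) 0 (λ (κ : Nat) → λ (δ : Nat) → succ δ) j) (λ (ξ : Nat) → λ (a : Nat) → succ a) j) (vnil (Nat → Nat))))
type:
  Eq Nat 4 4 → Vec (Nat → Nat) 3
normal-order step count: 24
started in normal form: no
first redex: a beta-redex


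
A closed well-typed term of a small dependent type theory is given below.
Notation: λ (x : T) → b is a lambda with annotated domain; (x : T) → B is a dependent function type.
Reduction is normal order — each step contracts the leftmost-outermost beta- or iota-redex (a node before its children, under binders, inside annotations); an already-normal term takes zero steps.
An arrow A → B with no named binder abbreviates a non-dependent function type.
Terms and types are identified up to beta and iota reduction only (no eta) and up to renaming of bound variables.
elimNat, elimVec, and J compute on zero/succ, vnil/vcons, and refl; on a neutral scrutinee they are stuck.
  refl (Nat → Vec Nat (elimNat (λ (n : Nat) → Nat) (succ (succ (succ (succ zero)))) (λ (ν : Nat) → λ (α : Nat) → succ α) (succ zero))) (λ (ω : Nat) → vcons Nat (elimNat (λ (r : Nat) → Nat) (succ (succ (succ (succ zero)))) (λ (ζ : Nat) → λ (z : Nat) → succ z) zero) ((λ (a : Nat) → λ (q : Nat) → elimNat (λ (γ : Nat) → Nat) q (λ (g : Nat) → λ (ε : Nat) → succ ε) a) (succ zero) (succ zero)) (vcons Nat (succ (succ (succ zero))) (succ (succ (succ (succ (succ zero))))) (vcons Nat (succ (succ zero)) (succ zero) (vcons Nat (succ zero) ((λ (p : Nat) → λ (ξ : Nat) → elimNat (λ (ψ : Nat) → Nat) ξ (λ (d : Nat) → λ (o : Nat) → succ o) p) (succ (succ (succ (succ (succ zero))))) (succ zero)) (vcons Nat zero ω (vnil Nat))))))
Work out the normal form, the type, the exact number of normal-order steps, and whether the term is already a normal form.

resulting normal form:
  refl (Nat → Vec Nat (succ (succ (succ (succ (succ zero)))))) (λ (n : Nat) → vcons Nat (succ (succ (succ (succ zero)))) (succ (succ zero)) (vcons Nat (succ (succ (succ zero))) (succ (succ (succ (succ (succ zero))))) (vcons Nat (succ (succ zero)) (succ zero) (vcons Nat (succ zero) (succ (succ (succ (succ (succ (succ zero)))))) (vcons Nat zero n (vnil Nat))))))
inferred type:
  Eq (Nat → Vec Nat (succ (succ (succ (succ (succ zero)))))) (λ (n : Nat) → vcons Nat (succ (succ (succ (succ zero)))) (succ (succ zero)) (vcons Nat (succ (succ (succ zero))) (succ (succ (succ (succ (succ zero))))) (vcons Nat (succ (succ zero)) (succ zero) (vcons Nat (succ zero) (succ (succ (succ (succ (succ (succ zero)))))) (vcons Nat zero n (vnil Nat)))))) (λ (ν : Nat) → vcons Nat (succ (succ (succ (succ zero)))) (succ (succ zero)) (vcons Nat (succ (succ (succ zero))) (succ (succ (succ (succ (succ zero))))) (vcons Nat (succ (succ zero)) (succ zero) (vcons Nat (succ zero) (succ (succ (succ (succ (succ (succ zero)))))) (vcons Nat zero ν (vnil Nat))))))
normal-order step count: 29
term was already normal: no
first redex: an elimNat iota-redex


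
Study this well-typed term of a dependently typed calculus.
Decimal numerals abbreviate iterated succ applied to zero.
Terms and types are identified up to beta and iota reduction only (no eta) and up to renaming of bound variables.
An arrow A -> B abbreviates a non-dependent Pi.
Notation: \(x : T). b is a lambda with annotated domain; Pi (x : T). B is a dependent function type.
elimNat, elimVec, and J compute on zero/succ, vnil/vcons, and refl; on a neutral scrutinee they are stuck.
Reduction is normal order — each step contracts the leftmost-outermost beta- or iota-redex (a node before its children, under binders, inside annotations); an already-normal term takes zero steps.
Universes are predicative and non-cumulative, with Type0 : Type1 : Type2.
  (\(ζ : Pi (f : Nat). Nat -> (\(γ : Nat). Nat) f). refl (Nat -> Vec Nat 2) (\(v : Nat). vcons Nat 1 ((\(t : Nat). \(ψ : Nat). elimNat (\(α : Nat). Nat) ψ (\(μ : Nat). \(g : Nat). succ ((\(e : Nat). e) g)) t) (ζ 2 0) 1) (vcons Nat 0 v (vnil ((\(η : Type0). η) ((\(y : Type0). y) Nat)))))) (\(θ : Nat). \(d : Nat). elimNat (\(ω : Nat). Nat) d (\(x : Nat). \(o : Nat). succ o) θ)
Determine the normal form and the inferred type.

resulting normal form:
  refl (Nat -> Vec Nat 2) (\(ζ : Nat). vcons Nat 1 3 (vcons Nat 0 ζ (vnil Nat)))
the term's type:
  Eq (Nat -> Vec Nat 2) (\(ζ : Nat). vcons Nat 1 3 (vcons Nat 0 ζ (vnil Nat))) (\(f : Nat). vcons Nat 1 3 (vcons Nat 0 f (vnil Nat)))
observation: the first redex contracted is a beta-redex; the normal form is reached in 22 normal-order steps.


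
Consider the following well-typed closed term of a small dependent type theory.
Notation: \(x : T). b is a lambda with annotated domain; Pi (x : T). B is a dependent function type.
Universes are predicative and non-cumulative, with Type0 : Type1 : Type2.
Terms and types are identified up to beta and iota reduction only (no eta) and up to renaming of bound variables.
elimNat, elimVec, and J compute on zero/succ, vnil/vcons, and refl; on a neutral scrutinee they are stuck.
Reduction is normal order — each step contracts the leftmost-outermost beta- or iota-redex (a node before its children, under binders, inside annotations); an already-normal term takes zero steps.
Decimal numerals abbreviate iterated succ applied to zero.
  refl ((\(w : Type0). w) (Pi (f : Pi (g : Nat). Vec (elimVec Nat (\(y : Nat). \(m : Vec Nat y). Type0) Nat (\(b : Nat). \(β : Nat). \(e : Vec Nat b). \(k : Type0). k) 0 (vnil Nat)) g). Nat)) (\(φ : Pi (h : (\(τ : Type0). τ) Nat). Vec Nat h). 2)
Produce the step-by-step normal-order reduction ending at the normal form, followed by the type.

normal-order reduction sequence:
  refl ((\(w : Type0). w) (Pi (f : Pi (g : Nat). Vec (elimVec Nat (\(y : Nat). \(m : Vec Nat y). Type0) Nat (\(b : Nat). \(β : Nat). \(e : Vec Nat b). \(k : Type0). k) 0 (vnil Nat)) g). Nat)) (\(φ : Pi (h : (\(τ : Type0). τ) Nat). Vec Nat h). 2)
  ~> refl (Pi (w : Pi (f : Nat). Vec (elimVec Nat (\(g : Nat). \(y : Vec Nat g). Type0) Nat (\(m : Nat). \(b : Nat). \(β : Vec Nat m). \(e : Type0). e) 0 (vnil Nat)) f). Nat) (\(k : Pi (φ : (\(h : Type0). h) Nat). Vec Nat φ). 2)
  ~> refl (Pi (w : Pi (f : Nat). Vec Nat f). Nat) (\(g : Pi (y : (\(m : Type0). m) Nat). Vec Nat y). 2)
  ~> refl (Pi (w : Pi (f : Nat). Vec Nat f). Nat) (\(g : Pi (y : Nat). Vec Nat y). 2)
the term's type:
  Eq (Pi (w : Pi (f : Nat). Vec Nat f). Nat) (\(g : Pi (y : Nat). Vec Nat y). 2) (\(m : Pi (b : Nat). Vec Nat b). 2)


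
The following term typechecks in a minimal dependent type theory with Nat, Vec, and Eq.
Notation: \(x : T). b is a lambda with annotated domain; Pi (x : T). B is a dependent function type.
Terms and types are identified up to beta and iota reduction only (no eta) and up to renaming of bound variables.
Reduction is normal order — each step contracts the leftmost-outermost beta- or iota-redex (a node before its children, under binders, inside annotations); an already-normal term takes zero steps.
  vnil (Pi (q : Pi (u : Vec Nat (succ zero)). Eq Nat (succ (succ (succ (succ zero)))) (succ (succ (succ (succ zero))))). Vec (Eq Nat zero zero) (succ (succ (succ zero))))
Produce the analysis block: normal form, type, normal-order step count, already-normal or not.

reduced normal form:
  vnil (Pi (q : Pi (u : Vec Nat (succ zero)). Eq Nat (succ (succ (succ (succ zero)))) (succ (succ (succ (succ zero))))). Vec (Eq Nat zero zero) (succ (succ (succ zero))))
type:
  Vec (Pi (q : Pi (u : Vec Nat (succ zero)). Eq Nat (succ (succ (succ (succ zero)))) (succ (succ (succ (succ zero))))). Vec (Eq Nat zero zero) (succ (succ (succ zero)))) zero
reduction steps (normal order): 0
started in normal form: yes


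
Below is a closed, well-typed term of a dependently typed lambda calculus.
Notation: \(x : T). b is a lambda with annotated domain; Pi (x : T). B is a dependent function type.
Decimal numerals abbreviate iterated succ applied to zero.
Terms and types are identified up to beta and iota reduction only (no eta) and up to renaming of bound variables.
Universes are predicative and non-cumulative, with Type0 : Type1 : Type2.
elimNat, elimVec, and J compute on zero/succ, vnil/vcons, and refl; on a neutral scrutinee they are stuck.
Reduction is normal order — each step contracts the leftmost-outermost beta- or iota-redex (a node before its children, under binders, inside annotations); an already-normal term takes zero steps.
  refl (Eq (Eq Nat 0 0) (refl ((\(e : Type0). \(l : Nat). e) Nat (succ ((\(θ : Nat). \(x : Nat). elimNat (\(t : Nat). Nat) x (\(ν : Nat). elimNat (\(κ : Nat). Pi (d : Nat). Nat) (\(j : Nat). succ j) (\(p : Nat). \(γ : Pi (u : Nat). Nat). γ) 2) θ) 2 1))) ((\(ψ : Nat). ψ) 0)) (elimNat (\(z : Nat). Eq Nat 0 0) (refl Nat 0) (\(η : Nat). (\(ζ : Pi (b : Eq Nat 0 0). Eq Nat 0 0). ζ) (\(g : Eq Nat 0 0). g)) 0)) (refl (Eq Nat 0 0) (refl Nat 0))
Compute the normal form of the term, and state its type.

normal form:
  refl (Eq (Eq Nat 0 0) (refl Nat 0) (refl Nat 0)) (refl (Eq Nat 0 0) (refl Nat 0))
type:
  Eq (Eq (Eq Nat 0 0) (refl Nat 0) (refl Nat 0)) (refl (Eq Nat 0 0) (refl Nat 0)) (refl (Eq Nat 0 0) (refl Nat 0))
observation: the leftmost-outermost redex is a beta-redex, and normalization takes 4 steps.


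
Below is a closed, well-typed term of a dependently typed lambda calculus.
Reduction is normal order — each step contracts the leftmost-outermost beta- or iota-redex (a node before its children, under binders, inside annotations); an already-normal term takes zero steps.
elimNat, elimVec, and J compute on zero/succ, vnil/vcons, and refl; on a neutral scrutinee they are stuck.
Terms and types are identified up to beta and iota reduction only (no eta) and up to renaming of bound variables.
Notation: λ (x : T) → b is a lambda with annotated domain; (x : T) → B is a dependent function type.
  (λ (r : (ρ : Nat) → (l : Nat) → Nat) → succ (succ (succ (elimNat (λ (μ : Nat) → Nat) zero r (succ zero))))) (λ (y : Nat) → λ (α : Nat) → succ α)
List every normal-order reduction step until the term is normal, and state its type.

normal-order reduction:
  (λ (r : (ρ : Nat) → (l : Nat) → Nat) → succ (succ (succ (elimNat (λ (μ : Nat) → Nat) zero r (succ zero))))) (λ (y : Nat) → λ (α : Nat) → succ α)
  ~> succ (succ (succ (elimNat (λ (r : Nat) → Nat) zero (λ (ρ : Nat) → λ (l : Nat) → succ l) (succ zero))))
  ~> succ (succ (succ ((λ (r : Nat) → λ (ρ : Nat) → succ ρ) zero (elimNat (λ (l : Nat) → Nat) zero (λ (μ : Nat) → λ (y : Nat) → succ y) zero))))
  ~> succ (succ (succ ((λ (r : Nat) → succ r) (elimNat (λ (ρ : Nat) → Nat) zero (λ (l : Nat) → λ (μ : Nat) → succ μ) zero))))
  ~> succ (succ (succ (succ (elimNat (λ (r : Nat) → Nat) zero (λ (ρ : Nat) → λ (l : Nat) → succ l) zero))))
  ~> succ (succ (succ (succ zero)))
the term's type:
  Nat


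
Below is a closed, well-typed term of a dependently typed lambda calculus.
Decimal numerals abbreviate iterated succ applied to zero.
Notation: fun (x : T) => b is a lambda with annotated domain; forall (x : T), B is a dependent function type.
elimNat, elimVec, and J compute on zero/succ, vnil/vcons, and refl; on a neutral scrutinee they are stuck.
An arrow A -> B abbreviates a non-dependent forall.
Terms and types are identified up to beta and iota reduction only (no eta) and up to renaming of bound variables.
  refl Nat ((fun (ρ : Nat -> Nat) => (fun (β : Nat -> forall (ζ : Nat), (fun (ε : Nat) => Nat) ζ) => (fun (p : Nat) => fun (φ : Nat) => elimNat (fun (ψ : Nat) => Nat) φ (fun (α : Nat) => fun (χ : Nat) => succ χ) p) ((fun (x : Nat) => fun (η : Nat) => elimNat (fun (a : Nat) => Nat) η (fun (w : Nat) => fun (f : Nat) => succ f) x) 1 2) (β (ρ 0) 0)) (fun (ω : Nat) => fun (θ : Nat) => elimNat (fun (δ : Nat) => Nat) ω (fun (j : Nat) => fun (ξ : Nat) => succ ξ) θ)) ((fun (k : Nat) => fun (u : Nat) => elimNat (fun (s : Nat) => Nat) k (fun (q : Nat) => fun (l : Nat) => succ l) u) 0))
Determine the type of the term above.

type:
  Eq Nat 3 3


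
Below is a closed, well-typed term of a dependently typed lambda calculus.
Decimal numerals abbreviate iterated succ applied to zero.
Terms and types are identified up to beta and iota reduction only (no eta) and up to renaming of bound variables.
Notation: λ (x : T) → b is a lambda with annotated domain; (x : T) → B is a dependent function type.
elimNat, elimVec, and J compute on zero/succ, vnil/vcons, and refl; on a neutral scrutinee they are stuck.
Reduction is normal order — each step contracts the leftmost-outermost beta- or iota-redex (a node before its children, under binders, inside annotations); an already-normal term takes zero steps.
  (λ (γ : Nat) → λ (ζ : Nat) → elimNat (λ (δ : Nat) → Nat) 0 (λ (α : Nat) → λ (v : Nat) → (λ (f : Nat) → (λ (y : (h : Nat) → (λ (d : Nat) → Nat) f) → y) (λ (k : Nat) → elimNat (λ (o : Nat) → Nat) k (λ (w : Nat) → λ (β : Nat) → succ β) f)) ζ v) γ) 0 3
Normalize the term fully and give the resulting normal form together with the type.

resulting normal form:
  0
type:
  Nat


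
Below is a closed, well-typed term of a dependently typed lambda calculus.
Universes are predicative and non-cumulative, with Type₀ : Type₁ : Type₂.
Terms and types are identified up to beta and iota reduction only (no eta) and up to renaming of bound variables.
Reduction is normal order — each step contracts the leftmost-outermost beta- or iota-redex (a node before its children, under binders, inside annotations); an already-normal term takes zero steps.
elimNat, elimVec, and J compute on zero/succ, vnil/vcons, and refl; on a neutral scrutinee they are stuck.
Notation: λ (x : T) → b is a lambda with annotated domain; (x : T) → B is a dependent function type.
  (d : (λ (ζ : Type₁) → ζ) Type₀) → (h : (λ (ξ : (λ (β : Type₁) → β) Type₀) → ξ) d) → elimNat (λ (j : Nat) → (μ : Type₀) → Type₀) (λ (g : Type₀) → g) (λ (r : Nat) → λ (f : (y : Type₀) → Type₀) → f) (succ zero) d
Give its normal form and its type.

normal form:
  (d : Type₀) → (ζ : d) → d
inferred type:
  Type₁


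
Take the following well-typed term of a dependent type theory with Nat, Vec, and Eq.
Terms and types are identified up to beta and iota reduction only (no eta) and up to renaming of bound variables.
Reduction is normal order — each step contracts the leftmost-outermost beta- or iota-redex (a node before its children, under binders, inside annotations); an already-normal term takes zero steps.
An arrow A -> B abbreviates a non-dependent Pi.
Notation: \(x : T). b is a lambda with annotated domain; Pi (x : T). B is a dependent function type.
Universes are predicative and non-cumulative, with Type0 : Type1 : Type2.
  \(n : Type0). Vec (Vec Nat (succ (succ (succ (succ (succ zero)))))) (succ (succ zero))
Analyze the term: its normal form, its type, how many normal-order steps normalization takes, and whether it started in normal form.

resulting normal form:
  \(n : Type0). Vec (Vec Nat (succ (succ (succ (succ (succ zero)))))) (succ (succ zero))
type:
  Type0 -> Type0
reduction steps (normal order): 0
term was already normal: yes


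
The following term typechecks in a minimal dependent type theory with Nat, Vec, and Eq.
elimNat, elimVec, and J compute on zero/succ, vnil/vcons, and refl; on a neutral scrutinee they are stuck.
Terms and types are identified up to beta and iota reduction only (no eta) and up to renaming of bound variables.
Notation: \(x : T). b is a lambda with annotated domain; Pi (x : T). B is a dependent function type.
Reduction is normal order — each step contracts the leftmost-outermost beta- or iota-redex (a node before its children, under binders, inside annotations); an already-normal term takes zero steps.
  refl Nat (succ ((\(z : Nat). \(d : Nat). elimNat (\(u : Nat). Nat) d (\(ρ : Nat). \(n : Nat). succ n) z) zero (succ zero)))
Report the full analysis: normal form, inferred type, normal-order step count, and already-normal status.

reduced normal form:
  refl Nat (succ (succ zero))
the term's type:
  Eq Nat (succ (succ zero)) (succ (succ zero))
reduction steps (normal order): 3
started in normal form: no
first redex: a beta-redex


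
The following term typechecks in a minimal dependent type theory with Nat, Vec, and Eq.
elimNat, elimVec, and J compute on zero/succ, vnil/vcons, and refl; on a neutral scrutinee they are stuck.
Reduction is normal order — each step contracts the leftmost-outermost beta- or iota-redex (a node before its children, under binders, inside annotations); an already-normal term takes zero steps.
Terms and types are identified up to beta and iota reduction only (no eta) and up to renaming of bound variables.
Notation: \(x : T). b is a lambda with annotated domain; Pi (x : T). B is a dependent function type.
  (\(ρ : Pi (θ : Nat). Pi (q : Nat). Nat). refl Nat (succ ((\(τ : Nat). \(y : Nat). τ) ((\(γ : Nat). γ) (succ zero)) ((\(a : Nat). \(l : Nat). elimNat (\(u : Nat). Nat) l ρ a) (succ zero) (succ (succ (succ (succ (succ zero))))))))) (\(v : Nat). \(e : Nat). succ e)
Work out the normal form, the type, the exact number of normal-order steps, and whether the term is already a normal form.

resulting normal form:
  refl Nat (succ (succ zero))
type:
  Eq Nat (succ (succ zero)) (succ (succ zero))
steps to reach normal form (normal order): 4
already normal: no
first redex: a beta-redex


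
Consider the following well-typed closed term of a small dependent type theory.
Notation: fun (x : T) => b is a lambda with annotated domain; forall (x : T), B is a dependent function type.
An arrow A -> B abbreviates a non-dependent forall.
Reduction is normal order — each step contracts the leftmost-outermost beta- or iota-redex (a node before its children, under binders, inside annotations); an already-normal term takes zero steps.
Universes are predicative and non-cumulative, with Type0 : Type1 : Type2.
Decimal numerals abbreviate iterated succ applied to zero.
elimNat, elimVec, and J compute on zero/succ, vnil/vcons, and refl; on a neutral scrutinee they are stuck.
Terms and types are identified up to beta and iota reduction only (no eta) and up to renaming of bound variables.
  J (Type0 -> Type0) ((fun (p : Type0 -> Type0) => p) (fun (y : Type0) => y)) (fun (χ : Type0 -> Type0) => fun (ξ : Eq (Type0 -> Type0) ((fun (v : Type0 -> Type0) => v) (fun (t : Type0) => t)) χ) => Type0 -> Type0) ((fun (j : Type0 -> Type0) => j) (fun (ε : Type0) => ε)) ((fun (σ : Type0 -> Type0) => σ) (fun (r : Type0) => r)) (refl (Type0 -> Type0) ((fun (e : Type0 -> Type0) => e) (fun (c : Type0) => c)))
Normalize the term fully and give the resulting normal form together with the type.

resulting normal form:
  fun (p : Type0) => p
inferred type:
  Type0 -> Type0


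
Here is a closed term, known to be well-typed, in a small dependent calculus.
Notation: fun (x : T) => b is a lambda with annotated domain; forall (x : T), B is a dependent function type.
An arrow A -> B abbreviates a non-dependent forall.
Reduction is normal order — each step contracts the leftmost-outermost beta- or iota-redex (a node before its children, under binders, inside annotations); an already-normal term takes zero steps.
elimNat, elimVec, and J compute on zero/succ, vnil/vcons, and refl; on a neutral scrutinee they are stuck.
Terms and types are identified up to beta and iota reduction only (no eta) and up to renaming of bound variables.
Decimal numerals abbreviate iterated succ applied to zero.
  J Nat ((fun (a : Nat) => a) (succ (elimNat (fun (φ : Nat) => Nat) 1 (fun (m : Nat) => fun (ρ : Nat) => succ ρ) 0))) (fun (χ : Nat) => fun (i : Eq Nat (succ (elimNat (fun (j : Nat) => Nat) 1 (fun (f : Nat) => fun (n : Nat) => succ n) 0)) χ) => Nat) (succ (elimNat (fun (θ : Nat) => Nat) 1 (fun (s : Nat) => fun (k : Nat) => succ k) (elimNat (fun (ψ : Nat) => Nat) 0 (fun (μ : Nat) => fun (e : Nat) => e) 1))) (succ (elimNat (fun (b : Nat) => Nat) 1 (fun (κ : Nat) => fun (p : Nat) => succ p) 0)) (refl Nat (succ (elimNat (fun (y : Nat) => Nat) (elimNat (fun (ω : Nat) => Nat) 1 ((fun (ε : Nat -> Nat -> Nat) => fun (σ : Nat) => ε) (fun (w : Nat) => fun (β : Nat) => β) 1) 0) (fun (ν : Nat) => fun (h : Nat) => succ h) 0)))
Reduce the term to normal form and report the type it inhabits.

reduced normal form:
  2
type:
  Nat
observation: the term reaches its normal form after 6 normal-order steps.


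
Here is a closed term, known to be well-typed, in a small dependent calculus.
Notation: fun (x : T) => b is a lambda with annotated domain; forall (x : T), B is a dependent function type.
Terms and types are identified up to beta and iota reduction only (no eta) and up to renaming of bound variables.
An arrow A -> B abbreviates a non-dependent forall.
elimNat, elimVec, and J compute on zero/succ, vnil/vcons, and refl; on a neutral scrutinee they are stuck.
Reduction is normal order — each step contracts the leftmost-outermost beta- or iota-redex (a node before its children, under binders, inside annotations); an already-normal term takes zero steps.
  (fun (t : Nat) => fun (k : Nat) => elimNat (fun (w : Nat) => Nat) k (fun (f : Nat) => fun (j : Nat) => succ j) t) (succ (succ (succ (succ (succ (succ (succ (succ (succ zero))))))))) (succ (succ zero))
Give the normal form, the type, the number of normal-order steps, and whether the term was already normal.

resulting normal form:
  succ (succ (succ (succ (succ (succ (succ (succ (succ (succ (succ zero))))))))))
type:
  Nat
reduction steps (normal order): 30
started in normal form: no
first redex: a beta-redex


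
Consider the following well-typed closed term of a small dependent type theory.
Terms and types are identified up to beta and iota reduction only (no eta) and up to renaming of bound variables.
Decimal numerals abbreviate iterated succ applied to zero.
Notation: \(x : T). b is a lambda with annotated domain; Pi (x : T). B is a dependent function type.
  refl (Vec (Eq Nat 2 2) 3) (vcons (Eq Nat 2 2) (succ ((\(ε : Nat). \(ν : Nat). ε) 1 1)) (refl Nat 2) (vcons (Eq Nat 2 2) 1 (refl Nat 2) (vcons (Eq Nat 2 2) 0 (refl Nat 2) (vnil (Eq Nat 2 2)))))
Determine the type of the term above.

inferred type:
  Eq (Vec (Eq Nat 2 2) 3) (vcons (Eq Nat 2 2) 2 (refl Nat 2) (vcons (Eq Nat 2 2) 1 (refl Nat 2) (vcons (Eq Nat 2 2) 0 (refl Nat 2) (vnil (Eq Nat 2 2))))) (vcons (Eq Nat 2 2) 2 (refl Nat 2) (vcons (Eq Nat 2 2) 1 (refl Nat 2) (vcons (Eq Nat 2 2) 0 (refl Nat 2) (vnil (Eq Nat 2 2)))))


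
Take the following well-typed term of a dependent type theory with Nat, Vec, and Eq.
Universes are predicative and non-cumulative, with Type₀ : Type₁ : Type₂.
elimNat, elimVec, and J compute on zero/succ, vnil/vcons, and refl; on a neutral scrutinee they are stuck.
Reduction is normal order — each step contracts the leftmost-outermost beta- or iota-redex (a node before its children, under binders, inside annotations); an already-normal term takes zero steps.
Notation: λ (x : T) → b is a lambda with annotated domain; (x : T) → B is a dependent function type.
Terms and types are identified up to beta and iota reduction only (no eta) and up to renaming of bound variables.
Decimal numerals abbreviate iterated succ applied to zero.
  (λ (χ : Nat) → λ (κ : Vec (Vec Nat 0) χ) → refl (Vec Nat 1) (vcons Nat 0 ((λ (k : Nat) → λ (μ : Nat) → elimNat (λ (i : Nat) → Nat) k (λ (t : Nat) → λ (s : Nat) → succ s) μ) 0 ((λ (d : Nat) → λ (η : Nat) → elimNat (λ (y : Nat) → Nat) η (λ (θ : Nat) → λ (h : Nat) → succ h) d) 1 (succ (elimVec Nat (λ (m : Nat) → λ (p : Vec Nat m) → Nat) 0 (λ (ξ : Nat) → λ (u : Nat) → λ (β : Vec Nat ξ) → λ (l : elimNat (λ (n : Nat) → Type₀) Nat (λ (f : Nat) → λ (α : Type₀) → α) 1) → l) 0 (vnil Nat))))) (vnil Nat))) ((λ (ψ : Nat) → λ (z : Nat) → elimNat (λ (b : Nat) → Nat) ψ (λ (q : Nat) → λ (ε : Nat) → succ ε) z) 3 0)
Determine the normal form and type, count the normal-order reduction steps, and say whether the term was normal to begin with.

resulting normal form:
  λ (χ : Vec (Vec Nat 0) 3) → refl (Vec Nat 1) (vcons Nat 0 2 (vnil Nat))
inferred type:
  (χ : Vec (Vec Nat 0) 3) → Eq (Vec Nat 1) (vcons Nat 0 2 (vnil Nat)) (vcons Nat 0 2 (vnil Nat))
normal-order step count: 20
term was already normal: no
first contracted redex: a beta-redex


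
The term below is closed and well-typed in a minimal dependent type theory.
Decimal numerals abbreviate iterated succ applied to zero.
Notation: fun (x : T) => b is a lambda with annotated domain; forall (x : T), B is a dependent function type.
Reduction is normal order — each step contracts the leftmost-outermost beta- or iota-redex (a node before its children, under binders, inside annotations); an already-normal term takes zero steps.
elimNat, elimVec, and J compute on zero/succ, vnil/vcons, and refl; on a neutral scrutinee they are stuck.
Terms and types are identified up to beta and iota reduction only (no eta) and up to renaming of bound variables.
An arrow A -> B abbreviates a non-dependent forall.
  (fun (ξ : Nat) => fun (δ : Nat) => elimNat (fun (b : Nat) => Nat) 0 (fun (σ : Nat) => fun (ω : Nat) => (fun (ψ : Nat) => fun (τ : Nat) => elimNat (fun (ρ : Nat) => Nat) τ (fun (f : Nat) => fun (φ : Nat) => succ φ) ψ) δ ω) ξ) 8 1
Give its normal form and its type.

normal form:
  8
inferred type:
  Nat
observation: the first redex contracted is a beta-redex; the normal form is reached in 75 normal-order steps.


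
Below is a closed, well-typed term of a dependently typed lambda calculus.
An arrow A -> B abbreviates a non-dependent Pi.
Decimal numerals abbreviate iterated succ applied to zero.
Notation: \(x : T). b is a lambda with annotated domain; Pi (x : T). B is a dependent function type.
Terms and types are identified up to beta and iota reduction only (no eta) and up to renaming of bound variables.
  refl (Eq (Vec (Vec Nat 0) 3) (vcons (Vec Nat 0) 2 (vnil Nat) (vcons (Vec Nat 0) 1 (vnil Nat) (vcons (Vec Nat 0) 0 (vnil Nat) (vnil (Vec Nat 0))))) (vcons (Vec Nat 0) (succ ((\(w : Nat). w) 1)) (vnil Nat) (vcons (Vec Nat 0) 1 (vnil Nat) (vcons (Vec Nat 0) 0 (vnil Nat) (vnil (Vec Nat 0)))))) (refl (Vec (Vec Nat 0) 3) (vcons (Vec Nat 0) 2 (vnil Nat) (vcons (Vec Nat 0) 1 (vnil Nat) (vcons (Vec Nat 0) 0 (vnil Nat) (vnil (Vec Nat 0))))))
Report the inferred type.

type:
  Eq (Eq (Vec (Vec Nat 0) 3) (vcons (Vec Nat 0) 2 (vnil Nat) (vcons (Vec Nat 0) 1 (vnil Nat) (vcons (Vec Nat 0) 0 (vnil Nat) (vnil (Vec Nat 0))))) (vcons (Vec Nat 0) 2 (vnil Nat) (vcons (Vec Nat 0) 1 (vnil Nat) (vcons (Vec Nat 0) 0 (vnil Nat) (vnil (Vec Nat 0)))))) (refl (Vec (Vec Nat 0) 3) (vcons (Vec Nat 0) 2 (vnil Nat) (vcons (Vec Nat 0) 1 (vnil Nat) (vcons (Vec Nat 0) 0 (vnil Nat) (vnil (Vec Nat 0)))))) (refl (Vec (Vec Nat 0) 3) (vcons (Vec Nat 0) 2 (vnil Nat) (vcons (Vec Nat 0) 1 (vnil Nat) (vcons (Vec Nat 0) 0 (vnil Nat) (vnil (Vec Nat 0))))))


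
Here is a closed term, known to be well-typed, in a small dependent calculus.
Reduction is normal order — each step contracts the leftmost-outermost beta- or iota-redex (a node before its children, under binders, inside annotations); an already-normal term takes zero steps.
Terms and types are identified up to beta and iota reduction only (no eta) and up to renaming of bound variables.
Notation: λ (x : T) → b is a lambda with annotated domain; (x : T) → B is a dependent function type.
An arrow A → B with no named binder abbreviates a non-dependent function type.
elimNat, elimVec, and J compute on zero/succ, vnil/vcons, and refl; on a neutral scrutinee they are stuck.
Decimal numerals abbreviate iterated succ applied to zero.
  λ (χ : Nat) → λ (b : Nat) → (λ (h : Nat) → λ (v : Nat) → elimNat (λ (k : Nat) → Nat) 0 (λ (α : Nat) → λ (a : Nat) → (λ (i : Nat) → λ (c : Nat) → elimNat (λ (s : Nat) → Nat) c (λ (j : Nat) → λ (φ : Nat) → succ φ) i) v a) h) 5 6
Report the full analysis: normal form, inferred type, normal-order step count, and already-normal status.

resulting normal form:
  λ (χ : Nat) → λ (b : Nat) → 30
the term's type:
  Nat → Nat → Nat
normal-order step count: 123
already normal: no
first redex: a beta-redex


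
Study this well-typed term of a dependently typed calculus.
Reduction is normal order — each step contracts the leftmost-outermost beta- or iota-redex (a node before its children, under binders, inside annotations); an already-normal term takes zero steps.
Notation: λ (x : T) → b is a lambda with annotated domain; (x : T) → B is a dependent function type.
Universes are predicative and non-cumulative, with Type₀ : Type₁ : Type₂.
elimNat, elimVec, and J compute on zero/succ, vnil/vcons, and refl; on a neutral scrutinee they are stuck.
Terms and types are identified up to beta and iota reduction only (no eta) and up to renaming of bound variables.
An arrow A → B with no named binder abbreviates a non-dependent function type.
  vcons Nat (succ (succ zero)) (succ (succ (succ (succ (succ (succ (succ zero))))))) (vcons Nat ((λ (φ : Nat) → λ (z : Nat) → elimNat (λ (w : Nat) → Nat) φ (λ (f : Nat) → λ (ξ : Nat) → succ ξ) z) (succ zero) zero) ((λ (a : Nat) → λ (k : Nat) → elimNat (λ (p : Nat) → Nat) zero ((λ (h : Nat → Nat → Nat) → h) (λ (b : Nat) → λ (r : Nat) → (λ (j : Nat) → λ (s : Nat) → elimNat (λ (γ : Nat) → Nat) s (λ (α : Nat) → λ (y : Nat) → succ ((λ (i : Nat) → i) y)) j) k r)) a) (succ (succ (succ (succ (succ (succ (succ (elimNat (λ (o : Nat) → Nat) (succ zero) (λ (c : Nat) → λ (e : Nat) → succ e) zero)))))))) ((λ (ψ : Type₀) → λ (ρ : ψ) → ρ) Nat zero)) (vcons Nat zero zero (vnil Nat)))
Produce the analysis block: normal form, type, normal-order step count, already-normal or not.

reduced normal form:
  vcons Nat (succ (succ zero)) (succ (succ (succ (succ (succ (succ (succ zero))))))) (vcons Nat (succ zero) zero (vcons Nat zero zero (vnil Nat)))
the term's type:
  Vec Nat (succ (succ (succ zero)))
steps to reach normal form (normal order): 87
term was already normal: no
first contracted redex: a beta-redex


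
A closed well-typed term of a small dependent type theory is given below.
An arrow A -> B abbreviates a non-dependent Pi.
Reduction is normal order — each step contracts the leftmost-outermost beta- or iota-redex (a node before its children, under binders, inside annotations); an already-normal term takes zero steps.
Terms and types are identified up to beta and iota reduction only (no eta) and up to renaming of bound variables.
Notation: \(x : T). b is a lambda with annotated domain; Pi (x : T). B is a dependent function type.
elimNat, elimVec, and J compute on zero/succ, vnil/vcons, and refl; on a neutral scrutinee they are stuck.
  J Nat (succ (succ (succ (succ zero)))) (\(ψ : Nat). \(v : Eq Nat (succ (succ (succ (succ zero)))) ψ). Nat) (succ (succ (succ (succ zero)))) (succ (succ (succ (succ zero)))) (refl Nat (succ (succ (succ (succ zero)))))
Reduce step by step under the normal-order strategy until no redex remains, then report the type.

normal-order reduction:
  J Nat (succ (succ (succ (succ zero)))) (\(ψ : Nat). \(v : Eq Nat (succ (succ (succ (succ zero)))) ψ). Nat) (succ (succ (succ (succ zero)))) (succ (succ (succ (succ zero)))) (refl Nat (succ (succ (succ (succ zero)))))
  ~> succ (succ (succ (succ zero)))
inferred type:
  Nat


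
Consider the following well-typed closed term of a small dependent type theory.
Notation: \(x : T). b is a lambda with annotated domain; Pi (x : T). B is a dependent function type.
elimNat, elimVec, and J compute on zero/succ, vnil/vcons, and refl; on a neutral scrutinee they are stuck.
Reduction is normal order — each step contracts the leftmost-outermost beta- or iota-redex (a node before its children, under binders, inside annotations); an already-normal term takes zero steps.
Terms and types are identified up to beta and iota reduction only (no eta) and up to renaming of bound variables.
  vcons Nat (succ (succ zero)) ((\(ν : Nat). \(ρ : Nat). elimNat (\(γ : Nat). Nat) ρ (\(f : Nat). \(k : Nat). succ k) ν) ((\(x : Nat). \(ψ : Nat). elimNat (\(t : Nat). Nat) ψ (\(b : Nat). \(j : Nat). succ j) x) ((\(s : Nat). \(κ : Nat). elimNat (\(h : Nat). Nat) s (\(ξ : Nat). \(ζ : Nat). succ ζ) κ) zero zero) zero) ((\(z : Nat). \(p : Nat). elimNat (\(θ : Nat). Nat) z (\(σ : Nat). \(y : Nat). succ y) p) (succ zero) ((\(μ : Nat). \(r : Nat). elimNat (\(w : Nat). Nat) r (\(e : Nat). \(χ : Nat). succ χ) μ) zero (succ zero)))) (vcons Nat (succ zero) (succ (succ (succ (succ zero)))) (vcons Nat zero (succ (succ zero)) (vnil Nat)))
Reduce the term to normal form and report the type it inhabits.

normal form:
  vcons Nat (succ (succ zero)) (succ (succ zero)) (vcons Nat (succ zero) (succ (succ (succ (succ zero)))) (vcons Nat zero (succ (succ zero)) (vnil Nat)))
type:
  Vec Nat (succ (succ (succ zero)))
observation: 18 normal-order steps separate the term from its normal form.
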